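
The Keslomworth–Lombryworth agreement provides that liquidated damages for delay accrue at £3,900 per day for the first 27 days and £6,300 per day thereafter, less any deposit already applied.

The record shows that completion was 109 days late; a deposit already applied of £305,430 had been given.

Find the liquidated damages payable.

£316,470

First 27 days: 27 × £3,900 = £105,300
Remaining days: (109 − 27) × £6,300 = £516,600
Accrued per-day damages: £105,300 + £516,600 = £621,900
Less deposit already applied: £621,900 − £305,430 = £316,470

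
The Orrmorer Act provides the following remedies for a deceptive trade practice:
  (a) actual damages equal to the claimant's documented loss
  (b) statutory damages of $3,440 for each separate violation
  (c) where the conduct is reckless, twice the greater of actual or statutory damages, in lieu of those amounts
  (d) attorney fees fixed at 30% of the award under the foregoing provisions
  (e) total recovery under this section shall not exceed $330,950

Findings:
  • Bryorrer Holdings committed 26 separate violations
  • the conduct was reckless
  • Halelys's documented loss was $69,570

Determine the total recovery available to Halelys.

$232,544

Statutory damages: 26 × $3,440 = $89,440
Greater of actual damages ($69,570) or statutory damages ($89,440): $89,440
Doubled: 2 × $89,440 = $178,880
Attorney fees: 30% of $178,880 = $53,664
Total before cap: $178,880 + $53,664 = $232,544
Cap at $330,950: $232,544 is within the cap, no reduction.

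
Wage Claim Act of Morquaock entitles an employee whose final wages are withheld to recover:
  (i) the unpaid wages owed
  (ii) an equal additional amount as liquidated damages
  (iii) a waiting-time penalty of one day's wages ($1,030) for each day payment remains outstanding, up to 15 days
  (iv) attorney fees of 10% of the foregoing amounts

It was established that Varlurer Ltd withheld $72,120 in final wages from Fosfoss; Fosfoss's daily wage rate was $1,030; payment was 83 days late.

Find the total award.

$175,659

Liquidated damages (equal amount): $72,120
Penalty days: min(83, 15) = 15
Waiting-time penalty: 15 × $1,030 = $15,450
Subtotal: $72,120 + $72,120 + $15,450 = $159,690
Attorney fees: 10% of $159,690 = $15,969
Total award: $159,690 + $15,969 = $175,659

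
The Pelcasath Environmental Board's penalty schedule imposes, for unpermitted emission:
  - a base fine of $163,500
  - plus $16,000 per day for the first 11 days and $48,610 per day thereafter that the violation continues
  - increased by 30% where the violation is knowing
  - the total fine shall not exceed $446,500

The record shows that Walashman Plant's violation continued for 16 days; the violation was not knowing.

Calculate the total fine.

First 11 days: 11 × $16,000 = $176,000
Remaining days: (16 − 11) × $48,610 = $243,050
Per-day component: $176,000 + $243,050 = $419,050
Base plus per-day: $163,500 + $419,050 = $582,550
The violation was not knowing: no 30% increase.
Cap at $446,500: $582,550 exceeds the cap → $446,500

$446,500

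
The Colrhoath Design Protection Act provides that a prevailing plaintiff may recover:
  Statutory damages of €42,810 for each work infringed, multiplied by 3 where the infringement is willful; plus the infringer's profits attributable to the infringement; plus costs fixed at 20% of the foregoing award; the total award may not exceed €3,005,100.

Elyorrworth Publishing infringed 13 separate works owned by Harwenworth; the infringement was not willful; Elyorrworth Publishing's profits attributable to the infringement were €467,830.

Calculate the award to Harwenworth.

Award: €1,229,232

Statutory damages: 13 × €42,810 = €556,530
Infringement not willful: no ×3 enhancement.
Combined award: €556,530 + €467,830 = €1,024,360
Costs: 20% of €1,024,360 = €204,872
Award plus costs: €1,024,360 + €204,872 = €1,229,232
Cap at €3,005,100: €1,229,232 is within the cap, no reduction.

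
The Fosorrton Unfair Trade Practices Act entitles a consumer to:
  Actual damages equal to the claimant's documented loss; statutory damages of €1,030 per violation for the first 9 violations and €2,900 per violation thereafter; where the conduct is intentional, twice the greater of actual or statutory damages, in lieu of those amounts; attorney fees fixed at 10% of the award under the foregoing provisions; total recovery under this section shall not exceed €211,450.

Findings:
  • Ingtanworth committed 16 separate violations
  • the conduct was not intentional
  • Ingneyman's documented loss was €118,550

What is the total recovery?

First 9 violations: 9 × €1,030 = €9,270
Remaining violations: (16 − 9) × €2,900 = €20,300
Statutory damages: €9,270 + €20,300 = €29,570
Conduct not intentional: the in-lieu enhancement does not apply.
Actual plus statutory damages: €118,550 + €29,570 = €148,120
Attorney fees: 10% of €148,120 = €14,812
Total before cap: €148,120 + €14,812 = €162,932
Cap at €211,450: €162,932 is within the cap, no reduction.

€162,932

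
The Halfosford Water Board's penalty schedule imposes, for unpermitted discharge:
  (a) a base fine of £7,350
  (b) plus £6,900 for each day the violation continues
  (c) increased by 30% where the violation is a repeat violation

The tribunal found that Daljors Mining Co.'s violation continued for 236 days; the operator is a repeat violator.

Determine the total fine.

£2,126,475

Per-day component: 236 × £6,900 = £1,628,400
Base plus per-day: £7,350 + £1,628,400 = £1,635,750
Enhancement: 30% of £1,635,750 = £490,725
Enhanced fine: £1,635,750 + £490,725 = £2,126,475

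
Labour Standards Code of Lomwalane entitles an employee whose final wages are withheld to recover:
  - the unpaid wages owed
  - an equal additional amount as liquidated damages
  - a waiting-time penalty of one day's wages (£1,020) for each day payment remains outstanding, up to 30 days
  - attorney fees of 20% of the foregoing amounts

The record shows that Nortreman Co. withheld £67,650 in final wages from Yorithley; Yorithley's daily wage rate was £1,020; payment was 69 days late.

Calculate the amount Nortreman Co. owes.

£199,080

Liquidated damages (equal amount): £67,650
Penalty days: min(69, 30) = 30
Waiting-time penalty: 30 × £1,020 = £30,600
Subtotal: £67,650 + £67,650 + £30,600 = £165,900
Attorney fees: 20% of £165,900 = £33,180
Total award: £165,900 + £33,180 = £199,080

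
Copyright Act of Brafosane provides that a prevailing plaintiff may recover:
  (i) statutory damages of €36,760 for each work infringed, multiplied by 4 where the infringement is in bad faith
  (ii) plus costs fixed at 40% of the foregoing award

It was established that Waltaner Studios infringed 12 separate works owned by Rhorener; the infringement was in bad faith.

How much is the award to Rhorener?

€2,470,272

Statutory damages: 12 × €36,760 = €441,120
Multiplied by 4: 4 × €441,120 = €1,764,480
Costs: 40% of €1,764,480 = €705,792
Award plus costs: €1,764,480 + €705,792 = €2,470,272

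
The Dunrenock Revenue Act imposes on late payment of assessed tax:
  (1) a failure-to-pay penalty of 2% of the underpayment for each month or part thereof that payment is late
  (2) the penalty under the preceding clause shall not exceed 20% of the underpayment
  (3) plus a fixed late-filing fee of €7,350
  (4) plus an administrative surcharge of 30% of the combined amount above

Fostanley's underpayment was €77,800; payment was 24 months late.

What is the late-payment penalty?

€29,783

Accrued rate: 2% × 24 = 48%, capped at 20% → 20%
Failure-to-pay penalty: 20% of €77,800 = €15,560
Penalty before surcharge: €15,560 + €7,350 = €22,910
Administrative surcharge: 30% of €22,910 = €6,873
Total penalty: €22,910 + €6,873 = €29,783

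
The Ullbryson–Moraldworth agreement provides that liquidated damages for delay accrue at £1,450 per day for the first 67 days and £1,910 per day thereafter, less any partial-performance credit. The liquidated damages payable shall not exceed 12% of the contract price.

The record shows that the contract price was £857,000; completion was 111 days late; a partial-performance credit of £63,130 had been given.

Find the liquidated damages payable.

£102,840

First 67 days: 67 × £1,450 = £97,150
Remaining days: (111 − 67) × £1,910 = £84,040
Accrued per-day damages: £97,150 + £84,040 = £181,190
Less partial-performance credit: £181,190 − £63,130 = £118,060
Cap: 12% of £857,000 = £102,840
Cap at £102,840: £118,060 exceeds the cap → £102,840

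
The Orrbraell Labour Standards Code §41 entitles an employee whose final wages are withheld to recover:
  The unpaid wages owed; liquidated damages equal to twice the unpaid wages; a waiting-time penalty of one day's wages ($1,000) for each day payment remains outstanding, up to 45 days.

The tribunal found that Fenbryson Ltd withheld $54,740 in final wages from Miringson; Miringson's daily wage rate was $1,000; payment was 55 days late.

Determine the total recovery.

Doubled: 2 × $54,740 = $109,480
Penalty days: min(55, 45) = 45
Waiting-time penalty: 45 × $1,000 = $45,000
Total award: $54,740 + $109,480 + $45,000 = $209,220

$209,220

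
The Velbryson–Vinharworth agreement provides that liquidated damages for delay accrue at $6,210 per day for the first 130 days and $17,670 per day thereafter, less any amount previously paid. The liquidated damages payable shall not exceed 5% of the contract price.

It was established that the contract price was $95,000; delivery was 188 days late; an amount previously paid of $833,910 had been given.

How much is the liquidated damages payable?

$4,750

First 130 days: 130 × $6,210 = $807,300
Remaining days: (188 − 130) × $17,670 = $1,024,860
Accrued per-day damages: $807,300 + $1,024,860 = $1,832,160
Less amount previously paid: $1,832,160 − $833,910 = $998,250
Cap: 5% of $95,000 = $4,750
Cap at $4,750: $998,250 exceeds the cap → $4,750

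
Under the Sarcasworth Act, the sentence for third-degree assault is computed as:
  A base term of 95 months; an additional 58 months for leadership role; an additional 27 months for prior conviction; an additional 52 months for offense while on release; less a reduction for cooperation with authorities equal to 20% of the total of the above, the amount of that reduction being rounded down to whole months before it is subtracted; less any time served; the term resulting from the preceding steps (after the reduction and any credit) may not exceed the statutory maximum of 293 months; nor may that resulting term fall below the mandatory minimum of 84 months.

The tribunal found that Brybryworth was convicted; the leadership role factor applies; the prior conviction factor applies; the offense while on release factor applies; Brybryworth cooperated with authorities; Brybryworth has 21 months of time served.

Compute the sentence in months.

165 months

Leadership role enhancement: +58 months
Prior conviction enhancement: +27 months
Offense while on release enhancement: +52 months
Adjusted term: 95 months + 58 months + 27 months + 52 months = 232 months
Cooperation with authorities reduction: 20% of 232 months = 46 months (rounded down)
After reduction: 232 − 46 = 186 months
Less time served: 186 months − 21 months = 165 months
Cap at 293 months: 165 months is within the cap, no reduction.
Minimum 84 months: 165 months meets the minimum, no increase.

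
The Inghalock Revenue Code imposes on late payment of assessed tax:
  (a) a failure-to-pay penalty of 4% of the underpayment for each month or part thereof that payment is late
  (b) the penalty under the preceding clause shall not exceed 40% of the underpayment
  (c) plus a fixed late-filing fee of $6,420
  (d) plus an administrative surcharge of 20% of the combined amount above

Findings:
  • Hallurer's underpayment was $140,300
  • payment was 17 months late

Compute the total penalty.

$75,048

Accrued rate: 4% × 17 = 68%, capped at 40% → 40%
Failure-to-pay penalty: 40% of $140,300 = $56,120
Penalty before surcharge: $56,120 + $6,420 = $62,540
Administrative surcharge: 20% of $62,540 = $12,508
Total penalty: $62,540 + $12,508 = $75,048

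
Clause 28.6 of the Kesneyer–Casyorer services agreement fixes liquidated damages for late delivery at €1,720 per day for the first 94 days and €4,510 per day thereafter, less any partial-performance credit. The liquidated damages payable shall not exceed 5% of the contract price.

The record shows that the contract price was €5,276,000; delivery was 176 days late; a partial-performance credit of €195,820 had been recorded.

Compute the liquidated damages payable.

€263,800

First 94 days: 94 × €1,720 = €161,680
Remaining days: (176 − 94) × €4,510 = €369,820
Accrued per-day damages: €161,680 + €369,820 = €531,500
Less partial-performance credit: €531,500 − €195,820 = €335,680
Cap: 5% of €5,276,000 = €263,800
Cap at €263,800: €335,680 exceeds the cap → €263,800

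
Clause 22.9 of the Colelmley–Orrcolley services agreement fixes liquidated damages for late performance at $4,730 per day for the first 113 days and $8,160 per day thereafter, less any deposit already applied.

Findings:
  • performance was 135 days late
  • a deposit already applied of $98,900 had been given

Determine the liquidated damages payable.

First 113 days: 113 × $4,730 = $534,490
Remaining days: (135 − 113) × $8,160 = $179,520
Accrued per-day damages: $534,490 + $179,520 = $714,010
Less deposit already applied: $714,010 − $98,900 = $615,110

Liquidated damages: $615,110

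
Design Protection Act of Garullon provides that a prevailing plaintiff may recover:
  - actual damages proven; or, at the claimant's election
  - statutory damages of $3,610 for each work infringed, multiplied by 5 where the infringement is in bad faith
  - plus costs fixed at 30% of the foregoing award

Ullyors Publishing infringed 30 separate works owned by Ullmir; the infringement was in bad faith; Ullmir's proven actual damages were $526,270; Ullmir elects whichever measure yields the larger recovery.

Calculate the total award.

Statutory damages: 30 × $3,610 = $108,300
Multiplied by 5: 5 × $108,300 = $541,500
Greater of actual damages ($526,270) or enhanced statutory damages ($541,500): $541,500
Costs: 30% of $541,500 = $162,450
Award plus costs: $541,500 + $162,450 = $703,950

$703,950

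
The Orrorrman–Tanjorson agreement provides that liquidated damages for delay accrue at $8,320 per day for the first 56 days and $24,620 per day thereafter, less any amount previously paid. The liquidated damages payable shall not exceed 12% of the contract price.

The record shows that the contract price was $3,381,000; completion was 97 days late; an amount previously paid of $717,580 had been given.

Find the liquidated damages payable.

First 56 days: 56 × $8,320 = $465,920
Remaining days: (97 − 56) × $24,620 = $1,009,420
Accrued per-day damages: $465,920 + $1,009,420 = $1,475,340
Less amount previously paid: $1,475,340 − $717,580 = $757,760
Cap: 12% of $3,381,000 = $405,720
Cap at $405,720: $757,760 exceeds the cap → $405,720

$405,720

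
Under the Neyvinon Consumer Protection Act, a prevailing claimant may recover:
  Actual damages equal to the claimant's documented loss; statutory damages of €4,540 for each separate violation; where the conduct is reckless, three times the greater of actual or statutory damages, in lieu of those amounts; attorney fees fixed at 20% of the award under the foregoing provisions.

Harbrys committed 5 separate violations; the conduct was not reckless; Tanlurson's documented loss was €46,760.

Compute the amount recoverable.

Statutory damages: 5 × €4,540 = €22,700
Conduct not reckless: the in-lieu enhancement does not apply.
Actual plus statutory damages: €46,760 + €22,700 = €69,460
Attorney fees: 20% of €69,460 = €13,892
Total recovery: €69,460 + €13,892 = €83,352

Total recovery: €83,352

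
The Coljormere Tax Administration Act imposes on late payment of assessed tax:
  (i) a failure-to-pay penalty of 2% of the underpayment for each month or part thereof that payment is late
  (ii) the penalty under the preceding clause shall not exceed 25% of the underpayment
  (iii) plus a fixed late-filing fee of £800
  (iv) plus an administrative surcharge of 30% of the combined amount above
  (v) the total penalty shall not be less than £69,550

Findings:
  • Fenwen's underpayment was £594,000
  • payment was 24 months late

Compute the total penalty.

£194,090

Accrued rate: 2% × 24 = 48%, capped at 25% → 25%
Failure-to-pay penalty: 25% of £594,000 = £148,500
Penalty before surcharge: £148,500 + £800 = £149,300
Administrative surcharge: 30% of £149,300 = £44,790
Total penalty: £149,300 + £44,790 = £194,090
Minimum £69,550: £194,090 meets the minimum, no increase.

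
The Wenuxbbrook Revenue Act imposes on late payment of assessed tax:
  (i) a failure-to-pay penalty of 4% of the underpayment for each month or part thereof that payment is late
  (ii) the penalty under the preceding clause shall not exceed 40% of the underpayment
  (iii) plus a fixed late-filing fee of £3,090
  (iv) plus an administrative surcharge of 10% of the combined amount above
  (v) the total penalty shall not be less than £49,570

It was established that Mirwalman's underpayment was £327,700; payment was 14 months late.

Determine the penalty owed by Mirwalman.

£147,587

Accrued rate: 4% × 14 = 56%, capped at 40% → 40%
Failure-to-pay penalty: 40% of £327,700 = £131,080
Penalty before surcharge: £131,080 + £3,090 = £134,170
Administrative surcharge: 10% of £134,170 = £13,417
Total penalty: £134,170 + £13,417 = £147,587
Minimum £49,570: £147,587 meets the minimum, no increase.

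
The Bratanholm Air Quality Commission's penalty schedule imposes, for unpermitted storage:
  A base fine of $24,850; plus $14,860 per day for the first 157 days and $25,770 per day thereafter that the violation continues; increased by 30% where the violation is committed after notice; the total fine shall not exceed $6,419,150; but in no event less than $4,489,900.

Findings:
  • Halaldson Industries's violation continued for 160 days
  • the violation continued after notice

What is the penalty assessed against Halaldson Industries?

$4,489,900

First 157 days: 157 × $14,860 = $2,333,020
Remaining days: (160 − 157) × $25,770 = $77,310
Per-day component: $2,333,020 + $77,310 = $2,410,330
Base plus per-day: $24,850 + $2,410,330 = $2,435,180
Enhancement: 30% of $2,435,180 = $730,554
Enhanced fine: $2,435,180 + $730,554 = $3,165,734
Cap at $6,419,150: $3,165,734 is within the cap, no reduction.
Minimum $4,489,900: $3,165,734 is below the minimum → $4,489,900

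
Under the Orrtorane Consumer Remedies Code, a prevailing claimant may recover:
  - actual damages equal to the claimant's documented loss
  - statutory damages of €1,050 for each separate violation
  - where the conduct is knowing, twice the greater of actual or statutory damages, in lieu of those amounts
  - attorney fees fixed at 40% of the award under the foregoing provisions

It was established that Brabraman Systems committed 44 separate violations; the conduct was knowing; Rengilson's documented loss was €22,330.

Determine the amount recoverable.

€129,360

Statutory damages: 44 × €1,050 = €46,200
Greater of actual damages (€22,330) or statutory damages (€46,200): €46,200
Doubled: 2 × €46,200 = €92,400
Attorney fees: 40% of €92,400 = €36,960
Total recovery: €92,400 + €36,960 = €129,360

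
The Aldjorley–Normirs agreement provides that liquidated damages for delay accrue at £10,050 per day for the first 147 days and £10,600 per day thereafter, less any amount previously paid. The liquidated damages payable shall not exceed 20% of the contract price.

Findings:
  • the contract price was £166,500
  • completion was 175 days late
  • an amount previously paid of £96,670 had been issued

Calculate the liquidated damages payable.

£33,300

First 147 days: 147 × £10,050 = £1,477,350
Remaining days: (175 − 147) × £10,600 = £296,800
Accrued per-day damages: £1,477,350 + £296,800 = £1,774,150
Less amount previously paid: £1,774,150 − £96,670 = £1,677,480
Cap: 20% of £166,500 = £33,300
Cap at £33,300: £1,677,480 exceeds the cap → £33,300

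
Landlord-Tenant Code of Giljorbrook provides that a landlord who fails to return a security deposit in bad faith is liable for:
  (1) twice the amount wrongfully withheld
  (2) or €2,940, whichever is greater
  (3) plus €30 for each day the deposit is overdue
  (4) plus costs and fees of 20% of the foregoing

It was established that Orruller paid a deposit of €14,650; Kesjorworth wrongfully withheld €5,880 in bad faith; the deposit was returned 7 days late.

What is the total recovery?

Doubled: 2 × €5,880 = €11,760
Minimum €2,940: €11,760 meets the minimum, no increase.
Late-return penalty: 7 × €30 = €210
Damages plus late penalty: €11,760 + €210 = €11,970
Costs and fees: 20% of €11,970 = €2,394
Total recovery: €11,970 + €2,394 = €14,364

€14,364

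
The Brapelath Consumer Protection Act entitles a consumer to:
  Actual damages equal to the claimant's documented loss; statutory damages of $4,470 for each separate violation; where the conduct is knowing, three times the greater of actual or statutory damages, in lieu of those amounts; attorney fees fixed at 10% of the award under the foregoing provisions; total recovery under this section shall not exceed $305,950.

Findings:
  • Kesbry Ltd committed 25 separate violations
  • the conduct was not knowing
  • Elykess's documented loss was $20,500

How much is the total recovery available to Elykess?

Total recovery: $145,475

Statutory damages: 25 × $4,470 = $111,750
Conduct not knowing: the in-lieu enhancement does not apply.
Actual plus statutory damages: $20,500 + $111,750 = $132,250
Attorney fees: 10% of $132,250 = $13,225
Total before cap: $132,250 + $13,225 = $145,475
Cap at $305,950: $145,475 is within the cap, no reduction.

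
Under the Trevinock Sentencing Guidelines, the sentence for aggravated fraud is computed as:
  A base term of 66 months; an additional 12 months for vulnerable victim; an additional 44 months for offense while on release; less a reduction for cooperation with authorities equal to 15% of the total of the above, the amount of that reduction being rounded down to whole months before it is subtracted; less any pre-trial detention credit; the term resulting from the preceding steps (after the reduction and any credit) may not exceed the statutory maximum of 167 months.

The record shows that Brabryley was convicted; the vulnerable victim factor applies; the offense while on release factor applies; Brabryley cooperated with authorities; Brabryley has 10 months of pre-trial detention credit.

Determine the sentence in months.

Vulnerable victim enhancement: +12 months
Offense while on release enhancement: +44 months
Adjusted term: 66 months + 12 months + 44 months = 122 months
Cooperation with authorities reduction: 15% of 122 months = 18 months (rounded down)
After reduction: 122 − 18 = 104 months
Less pre-trial detention credit: 104 months − 10 months = 94 months
Cap at 167 months: 94 months is within the cap, no reduction.

Sentence: 94 months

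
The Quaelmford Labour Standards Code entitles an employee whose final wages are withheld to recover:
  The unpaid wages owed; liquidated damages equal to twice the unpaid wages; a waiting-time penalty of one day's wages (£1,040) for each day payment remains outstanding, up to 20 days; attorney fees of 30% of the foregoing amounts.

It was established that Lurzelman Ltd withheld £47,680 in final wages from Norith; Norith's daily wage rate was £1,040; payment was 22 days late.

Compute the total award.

£212,992

Doubled: 2 × £47,680 = £95,360
Penalty days: min(22, 20) = 20
Waiting-time penalty: 20 × £1,040 = £20,800
Subtotal: £47,680 + £95,360 + £20,800 = £163,840
Attorney fees: 30% of £163,840 = £49,152
Total award: £163,840 + £49,152 = £212,992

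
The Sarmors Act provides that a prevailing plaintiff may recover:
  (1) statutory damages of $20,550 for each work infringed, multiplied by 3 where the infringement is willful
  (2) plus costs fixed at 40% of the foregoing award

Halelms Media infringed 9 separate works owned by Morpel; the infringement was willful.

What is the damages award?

Statutory damages: 9 × $20,550 = $184,950
Trebled: 3 × $184,950 = $554,850
Costs: 40% of $554,850 = $221,940
Award plus costs: $554,850 + $221,940 = $776,790

Award: $776,790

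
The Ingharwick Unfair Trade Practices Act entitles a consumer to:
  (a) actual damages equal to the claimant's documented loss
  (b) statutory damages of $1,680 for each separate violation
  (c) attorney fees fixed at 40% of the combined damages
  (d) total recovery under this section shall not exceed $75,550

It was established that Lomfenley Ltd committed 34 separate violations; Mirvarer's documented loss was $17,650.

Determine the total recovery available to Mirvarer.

Statutory damages: 34 × $1,680 = $57,120
Combined damages: $17,650 + $57,120 = $74,770
Attorney fees: 40% of $74,770 = $29,908
Total before cap: $74,770 + $29,908 = $104,678
Cap at $75,550: $104,678 exceeds the cap → $75,550

Total recovery: $75,550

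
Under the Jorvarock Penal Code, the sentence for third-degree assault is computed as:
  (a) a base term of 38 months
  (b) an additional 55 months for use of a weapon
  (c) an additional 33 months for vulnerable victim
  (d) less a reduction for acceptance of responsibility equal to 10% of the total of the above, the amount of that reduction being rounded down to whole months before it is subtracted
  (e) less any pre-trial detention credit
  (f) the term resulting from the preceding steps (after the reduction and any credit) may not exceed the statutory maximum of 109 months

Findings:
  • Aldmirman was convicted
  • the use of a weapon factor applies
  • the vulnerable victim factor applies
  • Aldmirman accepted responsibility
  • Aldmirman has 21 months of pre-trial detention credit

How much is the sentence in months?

93 months

Use of a weapon enhancement: +55 months
Vulnerable victim enhancement: +33 months
Adjusted term: 38 months + 55 months + 33 months = 126 months
Acceptance of responsibility reduction: 10% of 126 months = 12 months (rounded down)
After reduction: 126 − 12 = 114 months
Less pre-trial detention credit: 114 months − 21 months = 93 months
Cap at 109 months: 93 months is within the cap, no reduction.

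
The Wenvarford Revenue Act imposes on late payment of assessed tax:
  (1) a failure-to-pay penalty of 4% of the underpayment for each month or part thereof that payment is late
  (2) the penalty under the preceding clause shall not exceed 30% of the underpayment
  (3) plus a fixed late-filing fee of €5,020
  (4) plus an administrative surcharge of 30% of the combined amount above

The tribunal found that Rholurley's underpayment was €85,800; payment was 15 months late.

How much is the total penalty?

Penalty: €39,988

Accrued rate: 4% × 15 = 60%, capped at 30% → 30%
Failure-to-pay penalty: 30% of €85,800 = €25,740
Penalty before surcharge: €25,740 + €5,020 = €30,760
Administrative surcharge: 30% of €30,760 = €9,228
Total penalty: €30,760 + €9,228 = €39,988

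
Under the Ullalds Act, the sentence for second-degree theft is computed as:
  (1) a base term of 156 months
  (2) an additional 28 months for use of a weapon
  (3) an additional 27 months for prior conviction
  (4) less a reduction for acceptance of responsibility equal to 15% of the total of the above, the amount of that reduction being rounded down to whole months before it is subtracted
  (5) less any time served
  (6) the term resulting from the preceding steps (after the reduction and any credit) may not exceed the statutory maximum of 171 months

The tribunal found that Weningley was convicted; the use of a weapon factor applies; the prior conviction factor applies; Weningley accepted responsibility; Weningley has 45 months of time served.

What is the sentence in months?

Use of a weapon enhancement: +28 months
Prior conviction enhancement: +27 months
Adjusted term: 156 months + 28 months + 27 months = 211 months
Acceptance of responsibility reduction: 15% of 211 months = 31 months (rounded down)
After reduction: 211 − 31 = 180 months
Less time served: 180 months − 45 months = 135 months
Cap at 171 months: 135 months is within the cap, no reduction.

135 months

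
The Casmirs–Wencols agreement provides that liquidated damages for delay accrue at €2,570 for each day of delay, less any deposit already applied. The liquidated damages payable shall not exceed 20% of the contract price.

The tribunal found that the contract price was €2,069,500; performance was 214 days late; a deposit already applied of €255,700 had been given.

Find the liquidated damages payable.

Per-day damages: 214 × €2,570 = €549,980
Less deposit already applied: €549,980 − €255,700 = €294,280
Cap: 20% of €2,069,500 = €413,900
Cap at €413,900: €294,280 is within the cap, no reduction.

€294,280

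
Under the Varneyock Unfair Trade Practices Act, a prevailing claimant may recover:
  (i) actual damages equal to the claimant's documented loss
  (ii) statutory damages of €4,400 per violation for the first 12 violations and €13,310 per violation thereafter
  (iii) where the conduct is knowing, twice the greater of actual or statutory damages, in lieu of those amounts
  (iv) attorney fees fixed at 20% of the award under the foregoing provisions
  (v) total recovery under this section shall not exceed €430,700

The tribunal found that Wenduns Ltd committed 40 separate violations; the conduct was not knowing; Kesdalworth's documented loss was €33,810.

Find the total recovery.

Total recovery: €430,700

First 12 violations: 12 × €4,400 = €52,800
Remaining violations: (40 − 12) × €13,310 = €372,680
Statutory damages: €52,800 + €372,680 = €425,480
Conduct not knowing: the in-lieu enhancement does not apply.
Actual plus statutory damages: €33,810 + €425,480 = €459,290
Attorney fees: 20% of €459,290 = €91,858
Total before cap: €459,290 + €91,858 = €551,148
Cap at €430,700: €551,148 exceeds the cap → €430,700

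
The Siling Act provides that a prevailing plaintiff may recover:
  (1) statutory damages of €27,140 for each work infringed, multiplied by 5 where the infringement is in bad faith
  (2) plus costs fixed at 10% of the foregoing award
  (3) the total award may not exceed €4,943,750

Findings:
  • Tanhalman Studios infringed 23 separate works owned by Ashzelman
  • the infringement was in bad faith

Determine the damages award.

Statutory damages: 23 × €27,140 = €624,220
Multiplied by 5: 5 × €624,220 = €3,121,100
Costs: 10% of €3,121,100 = €312,110
Award plus costs: €3,121,100 + €312,110 = €3,433,210
Cap at €4,943,750: €3,433,210 is within the cap, no reduction.

€3,433,210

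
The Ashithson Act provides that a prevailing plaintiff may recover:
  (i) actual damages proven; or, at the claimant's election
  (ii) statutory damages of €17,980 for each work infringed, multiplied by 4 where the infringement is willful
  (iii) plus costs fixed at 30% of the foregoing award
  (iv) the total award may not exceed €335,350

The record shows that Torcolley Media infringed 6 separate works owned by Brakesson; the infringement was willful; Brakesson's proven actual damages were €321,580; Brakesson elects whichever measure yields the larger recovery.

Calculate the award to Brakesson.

Statutory damages: 6 × €17,980 = €107,880
Multiplied by 4: 4 × €107,880 = €431,520
Greater of actual damages (€321,580) or enhanced statutory damages (€431,520): €431,520
Costs: 30% of €431,520 = €129,456
Award plus costs: €431,520 + €129,456 = €560,976
Cap at €335,350: €560,976 exceeds the cap → €335,350

€335,350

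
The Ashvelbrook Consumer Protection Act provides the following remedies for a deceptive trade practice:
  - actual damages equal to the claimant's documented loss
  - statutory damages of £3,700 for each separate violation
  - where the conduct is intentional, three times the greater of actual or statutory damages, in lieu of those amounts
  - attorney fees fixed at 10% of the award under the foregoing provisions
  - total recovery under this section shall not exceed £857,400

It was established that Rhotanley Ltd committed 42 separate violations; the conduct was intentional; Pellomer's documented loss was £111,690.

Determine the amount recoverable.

£512,820

Statutory damages: 42 × £3,700 = £155,400
Greater of actual damages (£111,690) or statutory damages (£155,400): £155,400
Trebled: 3 × £155,400 = £466,200
Attorney fees: 10% of £466,200 = £46,620
Total before cap: £466,200 + £46,620 = £512,820
Cap at £857,400: £512,820 is within the cap, no reduction.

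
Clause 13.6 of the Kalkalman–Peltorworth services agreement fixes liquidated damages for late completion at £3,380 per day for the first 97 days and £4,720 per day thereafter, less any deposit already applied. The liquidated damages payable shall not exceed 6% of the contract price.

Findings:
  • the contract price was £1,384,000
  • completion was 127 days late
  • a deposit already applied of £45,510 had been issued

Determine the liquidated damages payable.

Liquidated damages: £83,040

First 97 days: 97 × £3,380 = £327,860
Remaining days: (127 − 97) × £4,720 = £141,600
Accrued per-day damages: £327,860 + £141,600 = £469,460
Less deposit already applied: £469,460 − £45,510 = £423,950
Cap: 6% of £1,384,000 = £83,040
Cap at £83,040: £423,950 exceeds the cap → £83,040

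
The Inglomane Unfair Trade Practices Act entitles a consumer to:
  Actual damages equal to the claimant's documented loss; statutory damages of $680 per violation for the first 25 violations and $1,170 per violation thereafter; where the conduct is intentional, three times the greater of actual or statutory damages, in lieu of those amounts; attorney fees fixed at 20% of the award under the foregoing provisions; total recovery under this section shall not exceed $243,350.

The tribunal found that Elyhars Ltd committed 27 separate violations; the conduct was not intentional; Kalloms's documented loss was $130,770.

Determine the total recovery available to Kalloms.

First 25 violations: 25 × $680 = $17,000
Remaining violations: (27 − 25) × $1,170 = $2,340
Statutory damages: $17,000 + $2,340 = $19,340
Conduct not intentional: the in-lieu enhancement does not apply.
Actual plus statutory damages: $130,770 + $19,340 = $150,110
Attorney fees: 20% of $150,110 = $30,022
Total before cap: $150,110 + $30,022 = $180,132
Cap at $243,350: $180,132 is within the cap, no reduction.

$180,132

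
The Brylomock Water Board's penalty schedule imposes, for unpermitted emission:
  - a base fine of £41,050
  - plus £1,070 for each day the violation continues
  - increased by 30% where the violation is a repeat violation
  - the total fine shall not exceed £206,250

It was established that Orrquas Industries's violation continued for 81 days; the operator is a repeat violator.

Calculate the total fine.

Per-day component: 81 × £1,070 = £86,670
Base plus per-day: £41,050 + £86,670 = £127,720
Enhancement: 30% of £127,720 = £38,316
Enhanced fine: £127,720 + £38,316 = £166,036
Cap at £206,250: £166,036 is within the cap, no reduction.

Civil penalty: £166,036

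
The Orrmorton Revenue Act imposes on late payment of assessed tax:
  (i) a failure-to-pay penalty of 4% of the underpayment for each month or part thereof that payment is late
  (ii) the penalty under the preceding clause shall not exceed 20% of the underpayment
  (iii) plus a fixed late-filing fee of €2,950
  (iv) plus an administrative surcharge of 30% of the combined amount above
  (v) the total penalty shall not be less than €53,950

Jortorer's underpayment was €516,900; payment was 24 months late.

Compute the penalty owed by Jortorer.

Accrued rate: 4% × 24 = 96%, capped at 20% → 20%
Failure-to-pay penalty: 20% of €516,900 = €103,380
Penalty before surcharge: €103,380 + €2,950 = €106,330
Administrative surcharge: 30% of €106,330 = €31,899
Total penalty: €106,330 + €31,899 = €138,229
Minimum €53,950: €138,229 meets the minimum, no increase.

€138,229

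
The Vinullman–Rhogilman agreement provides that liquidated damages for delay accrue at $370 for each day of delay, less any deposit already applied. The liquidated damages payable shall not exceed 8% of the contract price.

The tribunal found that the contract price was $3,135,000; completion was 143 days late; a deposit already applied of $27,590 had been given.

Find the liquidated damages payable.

Per-day damages: 143 × $370 = $52,910
Less deposit already applied: $52,910 − $27,590 = $25,320
Cap: 8% of $3,135,000 = $250,800
Cap at $250,800: $25,320 is within the cap, no reduction.

$25,320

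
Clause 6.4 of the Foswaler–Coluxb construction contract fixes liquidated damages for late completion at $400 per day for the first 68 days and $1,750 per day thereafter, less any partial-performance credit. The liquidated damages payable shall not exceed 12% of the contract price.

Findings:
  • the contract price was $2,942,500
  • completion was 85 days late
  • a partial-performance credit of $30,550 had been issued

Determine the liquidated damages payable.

First 68 days: 68 × $400 = $27,200
Remaining days: (85 − 68) × $1,750 = $29,750
Accrued per-day damages: $27,200 + $29,750 = $56,950
Less partial-performance credit: $56,950 − $30,550 = $26,400
Cap: 12% of $2,942,500 = $353,100
Cap at $353,100: $26,400 is within the cap, no reduction.

Liquidated damages: $26,400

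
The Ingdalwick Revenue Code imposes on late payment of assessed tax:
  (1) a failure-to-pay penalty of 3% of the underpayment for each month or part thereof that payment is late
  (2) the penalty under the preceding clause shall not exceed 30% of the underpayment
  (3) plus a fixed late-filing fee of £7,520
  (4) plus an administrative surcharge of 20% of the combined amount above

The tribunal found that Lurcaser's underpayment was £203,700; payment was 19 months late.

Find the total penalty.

Penalty: £82,356

Accrued rate: 3% × 19 = 57%, capped at 30% → 30%
Failure-to-pay penalty: 30% of £203,700 = £61,110
Penalty before surcharge: £61,110 + £7,520 = £68,630
Administrative surcharge: 20% of £68,630 = £13,726
Total penalty: £68,630 + £13,726 = £82,356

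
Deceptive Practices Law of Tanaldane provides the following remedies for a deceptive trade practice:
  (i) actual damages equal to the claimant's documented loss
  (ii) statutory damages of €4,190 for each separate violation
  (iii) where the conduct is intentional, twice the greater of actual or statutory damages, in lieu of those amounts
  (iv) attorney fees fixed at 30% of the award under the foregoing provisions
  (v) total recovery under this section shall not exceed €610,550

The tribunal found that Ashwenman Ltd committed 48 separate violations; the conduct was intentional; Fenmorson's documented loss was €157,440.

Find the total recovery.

€522,912

Statutory damages: 48 × €4,190 = €201,120
Greater of actual damages (€157,440) or statutory damages (€201,120): €201,120
Doubled: 2 × €201,120 = €402,240
Attorney fees: 30% of €402,240 = €120,672
Total before cap: €402,240 + €120,672 = €522,912
Cap at €610,550: €522,912 is within the cap, no reduction.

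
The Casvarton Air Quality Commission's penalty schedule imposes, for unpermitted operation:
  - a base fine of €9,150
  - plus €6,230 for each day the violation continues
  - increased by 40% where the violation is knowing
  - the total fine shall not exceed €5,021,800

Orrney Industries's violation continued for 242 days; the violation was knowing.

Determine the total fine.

Per-day component: 242 × €6,230 = €1,507,660
Base plus per-day: €9,150 + €1,507,660 = €1,516,810
Enhancement: 40% of €1,516,810 = €606,724
Enhanced fine: €1,516,810 + €606,724 = €2,123,534
Cap at €5,021,800: €2,123,534 is within the cap, no reduction.

€2,123,534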